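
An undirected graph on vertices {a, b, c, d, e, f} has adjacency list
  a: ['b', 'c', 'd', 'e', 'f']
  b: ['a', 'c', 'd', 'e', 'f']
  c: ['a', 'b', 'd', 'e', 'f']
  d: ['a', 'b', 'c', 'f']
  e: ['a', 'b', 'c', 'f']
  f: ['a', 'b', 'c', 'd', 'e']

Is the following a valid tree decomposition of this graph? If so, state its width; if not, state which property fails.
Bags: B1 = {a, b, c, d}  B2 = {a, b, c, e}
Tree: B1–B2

A tree decomposition must satisfy three properties: every vertex lies in some bag; for every edge, both endpoints lie together in some bag; and for every vertex, the bags containing it form a connected subtree. Here vertex f appears in no bag, so the decomposition is invalid.

No — vertex f appears in no bag.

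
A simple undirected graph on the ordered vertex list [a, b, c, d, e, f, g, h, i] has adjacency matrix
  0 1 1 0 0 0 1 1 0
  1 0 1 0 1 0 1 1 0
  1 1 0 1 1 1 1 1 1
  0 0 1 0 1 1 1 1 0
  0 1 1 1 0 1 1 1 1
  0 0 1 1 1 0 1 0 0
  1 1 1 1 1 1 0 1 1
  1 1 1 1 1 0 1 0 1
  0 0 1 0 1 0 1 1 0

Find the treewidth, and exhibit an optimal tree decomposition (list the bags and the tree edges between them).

The largest bag has 5 vertices, giving width 4; this decomposition certifies tw(G) ≤ 4. For the lower bound, the 5 vertices {c, d, e, g, h} are pairwise adjacent, and any tree decomposition puts a clique entirely inside one bag — forcing width ≥ 4. Therefore the treewidth is 4.

Treewidth 4.
One such decomposition:
Bags: B1 = {a, b, c, g, h}  B2 = {b, c, e, g, h}  B3 = {c, d, e, g, h}  B4 = {c, e, g, h, i}  B5 = {c, d, e, f, g}
Tree: B1–B2, B2–B3, B2–B4, B3–B5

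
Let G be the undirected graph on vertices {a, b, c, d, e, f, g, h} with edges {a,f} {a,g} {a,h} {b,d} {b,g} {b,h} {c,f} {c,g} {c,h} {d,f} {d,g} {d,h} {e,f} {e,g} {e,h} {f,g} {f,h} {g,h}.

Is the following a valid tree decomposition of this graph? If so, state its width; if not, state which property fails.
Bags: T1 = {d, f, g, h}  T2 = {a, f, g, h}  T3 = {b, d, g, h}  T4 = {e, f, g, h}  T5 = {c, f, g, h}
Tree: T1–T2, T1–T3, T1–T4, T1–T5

Vertex coverage: the bags together contain {a, b, c, d, e, f, g, h}, the full vertex set. Edge coverage: each edge of G has both endpoints in at least one bag. Running intersection: for every vertex, the bags containing it form a connected subtree. All three properties hold, so this is a valid tree decomposition of width max|bag| − 1 = 3, and hence tw(G) ≤ 3.

Yes; width 3.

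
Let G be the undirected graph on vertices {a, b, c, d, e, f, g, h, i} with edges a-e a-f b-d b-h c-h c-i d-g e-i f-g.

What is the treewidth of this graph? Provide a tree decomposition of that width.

Treewidth 2.
One optimal decomposition is:
Bags: B1 = {a, f, g}  B2 = {a, e, g}  B3 = {e, g, i}  B4 = {c, g, i}  B5 = {c, g, h}  B6 = {b, g, h}  B7 = {b, d, g}
Tree: B1–B2, B2–B3, B3–B4, B4–B5, B5–B6, B6–B7

The largest bag has 3 vertices, giving width 2; this decomposition certifies tw(G) ≤ 2. Since g–f–a–e–i–c–h–b–d–g is a cycle in G, G is not acyclic. Forests are exactly the graphs of treewidth ≤ 1, so tw(G) ≥ 2. Hence tw(G) = 2 exactly.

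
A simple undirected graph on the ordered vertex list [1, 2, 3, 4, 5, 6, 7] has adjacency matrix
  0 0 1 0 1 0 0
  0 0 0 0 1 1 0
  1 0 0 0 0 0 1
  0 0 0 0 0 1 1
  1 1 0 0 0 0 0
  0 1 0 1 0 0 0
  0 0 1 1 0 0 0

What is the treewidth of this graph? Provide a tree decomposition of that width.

The largest bag has 3 vertices, giving width 2; this decomposition certifies tw(G) ≤ 2. The edges 3–7–4–6–2–5–1–3 form a cycle, so G is not a tree and its treewidth is at least 2. The upper and lower bounds meet at 2, so that is the treewidth.

Treewidth 2.
One such decomposition:
Bags: B1 = {3, 4, 7}  B2 = {3, 4, 6}  B3 = {2, 3, 6}  B4 = {2, 3, 5}  B5 = {1, 3, 5}
Tree: B1–B2, B2–B3, B3–B4, B4–B5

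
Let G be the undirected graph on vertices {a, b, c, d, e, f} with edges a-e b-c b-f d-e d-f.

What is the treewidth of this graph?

A width-1 tree decomposition is:
Bags: B1 = {a, e}  B2 = {d, e}  B3 = {d, f}  B4 = {b, f}  B5 = {b, c}
Tree: B1–B2, B2–B3, B3–B4, B4–B5
The largest bag has 2 vertices, giving width 1; this decomposition certifies tw(G) ≤ 1. Since G has at least one edge (e.g. a–e), it is not an edgeless graph, so tw(G) ≥ 1. Therefore the treewidth is 1.

1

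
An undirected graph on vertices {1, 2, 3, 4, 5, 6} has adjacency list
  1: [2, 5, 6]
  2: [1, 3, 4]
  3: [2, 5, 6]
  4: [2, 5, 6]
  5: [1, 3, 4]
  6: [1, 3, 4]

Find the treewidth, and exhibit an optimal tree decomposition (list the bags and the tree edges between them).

Every bag has size at most 4, so the width is 4 − 1 = 3 and tw(G) ≤ 3. For the lower bound: the 4 vertex sets {3,6}, {1,2}, {4}, {5} are disjoint, each induces a connected subgraph, and every pair is joined by at least one edge of G. Contracting each set to a single vertex therefore yields K_{4} as a minor, and since treewidth is minor-monotone, tw(G) ≥ tw(K_{4}) = 3. The upper and lower bounds meet at 3, so that is the treewidth.

Treewidth 3.
One such decomposition:
Bags: B1 = {1, 3, 4, 6}  B2 = {1, 2, 3, 4}  B3 = {1, 3, 4, 5}
Tree: B1–B2, B2–B3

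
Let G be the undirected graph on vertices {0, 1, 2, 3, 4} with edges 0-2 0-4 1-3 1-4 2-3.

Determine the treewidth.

2

A width-2 tree decomposition is:
Bags: B1 = {1, 2, 3}  B2 = {0, 1, 2}  B3 = {0, 1, 4}
Tree: B1–B2, B2–B3
The largest bag has 3 vertices, giving width 2; this decomposition certifies tw(G) ≤ 2. For the lower bound, G contains the cycle 1–3–2–0–4–1, so G is not a forest; only forests have treewidth ≤ 1, hence tw(G) ≥ 2. The upper and lower bounds meet at 2, so that is the treewidth.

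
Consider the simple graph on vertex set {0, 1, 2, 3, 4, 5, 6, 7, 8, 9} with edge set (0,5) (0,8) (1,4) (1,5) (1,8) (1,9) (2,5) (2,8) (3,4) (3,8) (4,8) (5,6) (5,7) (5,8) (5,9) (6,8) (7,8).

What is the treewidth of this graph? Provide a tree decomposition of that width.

The largest bag has 3 vertices, giving width 2; this decomposition certifies tw(G) ≤ 2. On the other hand G contains the 3-clique {3, 4, 8}. A clique must lie in a single bag of any decomposition, so no decomposition can have width below 2. Hence tw(G) = 2 exactly.

Treewidth 2.
Bags: B1 = {0, 5, 8}  B2 = {5, 6, 8}  B3 = {1, 5, 8}  B4 = {2, 5, 8}  B5 = {5, 7, 8}  B6 = {1, 4, 8}  B7 = {3, 4, 8}  B8 = {1, 5, 9}
Tree: B1–B2, B2–B3, B3–B4, B2–B5, B3–B6, B6–B7, B3–B8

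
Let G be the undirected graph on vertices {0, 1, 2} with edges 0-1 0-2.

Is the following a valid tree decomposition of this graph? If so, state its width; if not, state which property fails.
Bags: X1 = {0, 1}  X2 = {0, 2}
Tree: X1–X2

Every vertex of G appears in some bag (union = {0, 1, 2}); every edge is covered by a bag; and for each vertex v the set of bags containing v is connected in the bag tree. The decomposition is therefore valid. The largest bag has 2 vertices, so the width is 1.

Yes; width 1.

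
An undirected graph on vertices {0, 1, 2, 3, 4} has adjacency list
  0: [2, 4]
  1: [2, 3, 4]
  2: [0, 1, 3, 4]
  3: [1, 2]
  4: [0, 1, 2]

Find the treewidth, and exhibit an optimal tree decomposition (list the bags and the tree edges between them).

Treewidth 2.
Bags: B1 = {1, 2, 4}  B2 = {0, 2, 4}  B3 = {1, 2, 3}
Tree: B1–B2, B1–B3

Each bag holds 3 vertices, so the decomposition has width 2, which upper-bounds the treewidth. On the other hand G contains the 3-clique {0, 2, 4}. A clique must lie in a single bag of any decomposition, so no decomposition can have width below 2. The upper and lower bounds meet at 2, so that is the treewidth.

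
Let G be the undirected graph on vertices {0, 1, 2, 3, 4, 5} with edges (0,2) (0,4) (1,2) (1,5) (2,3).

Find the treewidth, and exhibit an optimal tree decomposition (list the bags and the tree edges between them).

Each bag holds 2 vertices, so the decomposition has width 1, which upper-bounds the treewidth. Any graph with an edge has treewidth ≥ 1, and G has the edge 2–3. Combining the bounds, tw(G) = 1.

Treewidth 1.
One optimal decomposition is:
Bags: B1 = {2, 3}  B2 = {1, 2}  B3 = {0, 2}  B4 = {1, 5}  B5 = {0, 4}
Tree: B1–B2, B2–B3, B2–B4, B3–B5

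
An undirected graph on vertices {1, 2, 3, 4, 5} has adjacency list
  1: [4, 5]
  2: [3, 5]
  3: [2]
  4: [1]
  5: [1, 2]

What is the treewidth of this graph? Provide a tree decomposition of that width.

Each bag holds 2 vertices, so the decomposition has width 1, which upper-bounds the treewidth. Any graph with an edge has treewidth ≥ 1, and G has the edge 3–2. Therefore the treewidth is 1.

Treewidth 1.
One optimal decomposition is:
Bags: B1 = {2, 3}  B2 = {2, 5}  B3 = {1, 5}  B4 = {1, 4}
Tree: B1–B2, B2–B3, B3–B4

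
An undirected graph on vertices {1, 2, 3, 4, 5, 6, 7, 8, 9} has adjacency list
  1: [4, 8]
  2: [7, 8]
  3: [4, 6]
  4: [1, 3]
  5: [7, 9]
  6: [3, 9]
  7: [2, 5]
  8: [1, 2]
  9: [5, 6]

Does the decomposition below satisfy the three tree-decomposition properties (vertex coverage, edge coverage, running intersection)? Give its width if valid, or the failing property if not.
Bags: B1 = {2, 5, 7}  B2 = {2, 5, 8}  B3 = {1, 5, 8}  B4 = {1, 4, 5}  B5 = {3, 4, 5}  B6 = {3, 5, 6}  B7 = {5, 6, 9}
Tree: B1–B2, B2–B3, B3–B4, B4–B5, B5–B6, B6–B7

Checking the three conditions: (i) the bags cover all of {1, 2, 3, 4, 5, 6, 7, 8, 9}; (ii) for each edge, some bag contains both endpoints; (iii) the bags containing any fixed vertex form a subtree. All hold, so the decomposition is valid with width 3 − 1 = 2.

Yes; width 2.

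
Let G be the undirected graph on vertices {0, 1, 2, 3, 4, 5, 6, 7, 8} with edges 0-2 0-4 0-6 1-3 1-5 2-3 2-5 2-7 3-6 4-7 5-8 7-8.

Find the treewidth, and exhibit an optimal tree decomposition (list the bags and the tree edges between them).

Treewidth 3.
Bags: B1 = {0, 4, 6, 7}  B2 = {0, 2, 6, 7}  B3 = {2, 3, 6, 7}  B4 = {2, 3, 7, 8}  B5 = {2, 3, 5, 8}  B6 = {1, 3, 5, 8}
Tree: B1–B2, B2–B3, B3–B4, B4–B5, B5–B6

Every bag has size at most 4, so the width is 4 − 1 = 3 and tw(G) ≤ 3. For the lower bound: the 4 vertex sets {0,4,6}, {7}, {2}, {1,3,5,8} are disjoint, each induces a connected subgraph, and every pair is joined by at least one edge of G. Contracting each set to a single vertex therefore yields K_{4} as a minor, and since treewidth is minor-monotone, tw(G) ≥ tw(K_{4}) = 3. The upper and lower bounds meet at 3, so that is the treewidth.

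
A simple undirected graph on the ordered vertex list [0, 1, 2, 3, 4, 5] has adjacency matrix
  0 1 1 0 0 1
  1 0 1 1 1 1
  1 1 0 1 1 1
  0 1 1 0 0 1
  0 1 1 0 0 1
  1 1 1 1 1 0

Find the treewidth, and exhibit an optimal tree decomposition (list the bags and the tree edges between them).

The largest bag has 4 vertices, giving width 3; this decomposition certifies tw(G) ≤ 3. For the lower bound, the 4 vertices {0, 1, 2, 5} are pairwise adjacent, and any tree decomposition puts a clique entirely inside one bag — forcing width ≥ 3. The upper and lower bounds meet at 3, so that is the treewidth.

Treewidth 3.
One such decomposition:
Bags: B1 = {0, 1, 2, 5}  B2 = {1, 2, 3, 5}  B3 = {1, 2, 4, 5}
Tree: B1–B2, B2–B3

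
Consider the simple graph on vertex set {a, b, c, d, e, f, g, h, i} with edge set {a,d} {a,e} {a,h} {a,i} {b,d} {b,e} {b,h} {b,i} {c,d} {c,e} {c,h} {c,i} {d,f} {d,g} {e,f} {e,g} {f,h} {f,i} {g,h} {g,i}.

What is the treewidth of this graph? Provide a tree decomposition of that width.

Each bag holds 5 vertices, so the decomposition has width 4, which upper-bounds the treewidth. For the lower bound: the 5 vertex sets {b,d}, {e,g}, {f,h}, {i}, {a} are disjoint, each induces a connected subgraph, and every pair is joined by at least one edge of G. Contracting each set to a single vertex therefore yields K_{5} as a minor, and since treewidth is minor-monotone, tw(G) ≥ tw(K_{5}) = 4. Hence tw(G) = 4 exactly.

Treewidth 4.
One such decomposition:
Bags: B1 = {b, d, e, h, i}  B2 = {d, e, g, h, i}  B3 = {d, e, f, h, i}  B4 = {a, d, e, h, i}  B5 = {c, d, e, h, i}
Tree: B1–B2, B2–B3, B3–B4, B4–B5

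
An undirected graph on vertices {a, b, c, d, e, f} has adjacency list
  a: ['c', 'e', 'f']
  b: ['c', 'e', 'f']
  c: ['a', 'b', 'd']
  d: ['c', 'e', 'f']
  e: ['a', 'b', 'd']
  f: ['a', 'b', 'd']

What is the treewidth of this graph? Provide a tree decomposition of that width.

Every bag has size at most 4, so the width is 4 − 1 = 3 and tw(G) ≤ 3. For the lower bound: the 4 vertex sets {a,f}, {c,d}, {b}, {e} are disjoint, each induces a connected subgraph, and every pair is joined by at least one edge of G. Contracting each set to a single vertex therefore yields K_{4} as a minor, and since treewidth is minor-monotone, tw(G) ≥ tw(K_{4}) = 3. The upper and lower bounds meet at 3, so that is the treewidth.

Treewidth 3.
One such decomposition:
Bags: B1 = {a, b, d, f}  B2 = {a, b, c, d}  B3 = {a, b, d, e}
Tree: B1–B2, B2–B3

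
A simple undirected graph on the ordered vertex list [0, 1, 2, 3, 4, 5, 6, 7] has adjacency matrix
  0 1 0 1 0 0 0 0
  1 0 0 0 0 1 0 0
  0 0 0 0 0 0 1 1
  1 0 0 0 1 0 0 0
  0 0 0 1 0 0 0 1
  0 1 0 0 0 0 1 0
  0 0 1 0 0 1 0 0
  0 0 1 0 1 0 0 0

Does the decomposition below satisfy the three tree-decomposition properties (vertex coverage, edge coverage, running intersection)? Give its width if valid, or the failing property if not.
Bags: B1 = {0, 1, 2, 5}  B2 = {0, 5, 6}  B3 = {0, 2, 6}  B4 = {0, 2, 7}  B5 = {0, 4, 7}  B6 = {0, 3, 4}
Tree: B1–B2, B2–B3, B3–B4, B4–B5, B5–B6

No — bags containing vertex 2 are not connected in the tree.

A tree decomposition must satisfy three properties: every vertex lies in some bag; for every edge, both endpoints lie together in some bag; and for every vertex, the bags containing it form a connected subtree. Here bags containing vertex 2 are not connected in the tree, so the decomposition is invalid.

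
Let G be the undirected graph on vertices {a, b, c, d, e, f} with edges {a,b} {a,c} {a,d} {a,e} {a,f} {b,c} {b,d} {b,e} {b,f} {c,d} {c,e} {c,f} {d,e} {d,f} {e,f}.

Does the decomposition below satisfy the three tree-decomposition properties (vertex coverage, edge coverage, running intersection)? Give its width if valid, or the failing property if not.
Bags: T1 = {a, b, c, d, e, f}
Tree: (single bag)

Every vertex of G appears in some bag (union = {a, b, c, d, e, f}); every edge is covered by a bag; and for each vertex v the set of bags containing v is connected in the bag tree. The decomposition is therefore valid. The largest bag has 6 vertices, so the width is 5.

Yes; width 5.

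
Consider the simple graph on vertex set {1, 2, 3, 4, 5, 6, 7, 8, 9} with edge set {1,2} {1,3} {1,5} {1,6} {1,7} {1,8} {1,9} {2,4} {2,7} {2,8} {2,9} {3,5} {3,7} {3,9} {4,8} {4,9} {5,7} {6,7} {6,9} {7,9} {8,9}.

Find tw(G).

A width-3 tree decomposition is:
Bags: B1 = {1, 2, 7, 9}  B2 = {1, 2, 8, 9}  B3 = {1, 6, 7, 9}  B4 = {1, 3, 7, 9}  B5 = {2, 4, 8, 9}  B6 = {1, 3, 5, 7}
Tree: B1–B2, B1–B3, B3–B4, B2–B5, B4–B6
Each bag holds 4 vertices, so the decomposition has width 3, which upper-bounds the treewidth. On the other hand G contains the 4-clique {1, 2, 8, 9}. A clique must lie in a single bag of any decomposition, so no decomposition can have width below 3. The upper and lower bounds meet at 3, so that is the treewidth.

3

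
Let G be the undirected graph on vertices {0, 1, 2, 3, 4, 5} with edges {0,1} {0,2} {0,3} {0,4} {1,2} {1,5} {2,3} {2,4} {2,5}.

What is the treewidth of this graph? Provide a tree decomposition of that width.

Treewidth 2.
One optimal decomposition is:
Bags: B1 = {1, 2, 5}  B2 = {0, 1, 2}  B3 = {0, 2, 3}  B4 = {0, 2, 4}
Tree: B1–B2, B2–B3, B2–B4

Each bag holds 3 vertices, so the decomposition has width 2, which upper-bounds the treewidth. On the other hand G contains the 3-clique {0, 1, 2}. A clique must lie in a single bag of any decomposition, so no decomposition can have width below 2. Combining the bounds, tw(G) = 2.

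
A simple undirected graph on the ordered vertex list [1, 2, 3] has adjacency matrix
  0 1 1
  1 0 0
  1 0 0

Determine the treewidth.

1

A width-1 tree decomposition is:
Bags: B1 = {1, 2}  B2 = {1, 3}
Tree: B1–B2
Each bag holds 2 vertices, so the decomposition has width 1, which upper-bounds the treewidth. Since G has at least one edge (e.g. 2–1), it is not an edgeless graph, so tw(G) ≥ 1. Therefore the treewidth is 1.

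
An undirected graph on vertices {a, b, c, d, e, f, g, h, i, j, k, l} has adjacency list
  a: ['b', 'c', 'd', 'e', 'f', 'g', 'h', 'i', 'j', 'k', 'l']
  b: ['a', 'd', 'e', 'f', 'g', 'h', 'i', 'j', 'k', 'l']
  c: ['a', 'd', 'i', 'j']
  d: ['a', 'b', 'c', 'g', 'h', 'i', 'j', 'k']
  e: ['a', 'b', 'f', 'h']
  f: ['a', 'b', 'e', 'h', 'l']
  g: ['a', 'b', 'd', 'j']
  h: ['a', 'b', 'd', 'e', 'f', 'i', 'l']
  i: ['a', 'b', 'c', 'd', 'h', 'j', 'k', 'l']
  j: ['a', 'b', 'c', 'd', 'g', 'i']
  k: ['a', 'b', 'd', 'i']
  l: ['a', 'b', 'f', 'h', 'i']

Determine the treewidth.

A width-4 tree decomposition is:
Bags: B1 = {a, b, d, i, j}  B2 = {a, b, d, h, i}  B3 = {a, b, d, i, k}  B4 = {a, b, d, g, j}  B5 = {a, c, d, i, j}  B6 = {a, b, h, i, l}  B7 = {a, b, f, h, l}  B8 = {a, b, e, f, h}
Tree: B1–B2, B2–B3, B1–B4, B1–B5, B2–B6, B6–B7, B7–B8
Each bag holds 5 vertices, so the decomposition has width 4, which upper-bounds the treewidth. For the lower bound, the 5 vertices {a, c, d, i, j} are pairwise adjacent, and any tree decomposition puts a clique entirely inside one bag — forcing width ≥ 4. Therefore the treewidth is 4.

4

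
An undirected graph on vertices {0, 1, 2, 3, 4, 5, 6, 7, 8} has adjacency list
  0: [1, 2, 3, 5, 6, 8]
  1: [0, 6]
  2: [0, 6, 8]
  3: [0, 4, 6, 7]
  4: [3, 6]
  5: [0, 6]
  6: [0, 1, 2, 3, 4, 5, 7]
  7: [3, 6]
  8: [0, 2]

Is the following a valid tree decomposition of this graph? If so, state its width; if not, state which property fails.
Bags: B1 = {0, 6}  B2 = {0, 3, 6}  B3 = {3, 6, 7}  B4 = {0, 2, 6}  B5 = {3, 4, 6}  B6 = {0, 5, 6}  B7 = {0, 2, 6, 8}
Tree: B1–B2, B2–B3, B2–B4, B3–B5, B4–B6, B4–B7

A tree decomposition must satisfy three properties: every vertex lies in some bag; for every edge, both endpoints lie together in some bag; and for every vertex, the bags containing it form a connected subtree. Here vertex 1 appears in no bag, so the decomposition is invalid.

No — vertex 1 appears in no bag.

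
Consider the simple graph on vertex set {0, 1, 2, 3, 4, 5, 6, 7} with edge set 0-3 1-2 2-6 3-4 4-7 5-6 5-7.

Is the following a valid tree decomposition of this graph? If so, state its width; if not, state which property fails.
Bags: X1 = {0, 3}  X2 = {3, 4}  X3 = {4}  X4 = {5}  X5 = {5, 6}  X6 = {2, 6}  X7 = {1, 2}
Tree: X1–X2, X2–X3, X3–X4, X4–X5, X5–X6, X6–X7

A tree decomposition must satisfy three properties: every vertex lies in some bag; for every edge, both endpoints lie together in some bag; and for every vertex, the bags containing it form a connected subtree. Here vertex 7 appears in no bag, so the decomposition is invalid.

No — vertex 7 appears in no bag.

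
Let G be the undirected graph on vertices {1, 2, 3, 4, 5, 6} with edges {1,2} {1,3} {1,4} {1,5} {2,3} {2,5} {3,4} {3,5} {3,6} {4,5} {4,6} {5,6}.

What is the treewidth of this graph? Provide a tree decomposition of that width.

Treewidth 3.
One such decomposition:
Bags: B1 = {1, 2, 3, 5}  B2 = {1, 3, 4, 5}  B3 = {3, 4, 5, 6}
Tree: B1–B2, B2–B3

Each bag holds 4 vertices, so the decomposition has width 3, which upper-bounds the treewidth. On the other hand G contains the 4-clique {1, 2, 3, 5}. A clique must lie in a single bag of any decomposition, so no decomposition can have width below 3. Therefore the treewidth is 3.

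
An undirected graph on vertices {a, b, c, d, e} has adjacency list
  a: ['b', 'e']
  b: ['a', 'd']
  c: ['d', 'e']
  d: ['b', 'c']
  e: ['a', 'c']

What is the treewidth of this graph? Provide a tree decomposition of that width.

Each bag holds 3 vertices, so the decomposition has width 2, which upper-bounds the treewidth. Since d–b–a–e–c–d is a cycle in G, G is not acyclic. Forests are exactly the graphs of treewidth ≤ 1, so tw(G) ≥ 2. Therefore the treewidth is 2.

Treewidth 2.
One such decomposition:
Bags: B1 = {a, b, d}  B2 = {a, d, e}  B3 = {c, d, e}
Tree: B1–B2, B2–B3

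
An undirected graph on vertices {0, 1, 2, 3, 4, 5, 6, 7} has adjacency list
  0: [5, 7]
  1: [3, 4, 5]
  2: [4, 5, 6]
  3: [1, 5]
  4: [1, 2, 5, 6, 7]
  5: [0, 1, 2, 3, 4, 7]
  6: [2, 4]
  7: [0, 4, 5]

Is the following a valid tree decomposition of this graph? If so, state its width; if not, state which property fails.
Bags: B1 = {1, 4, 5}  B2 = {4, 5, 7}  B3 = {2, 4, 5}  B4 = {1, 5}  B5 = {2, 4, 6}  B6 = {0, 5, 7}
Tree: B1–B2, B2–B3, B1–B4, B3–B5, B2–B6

No — vertex 3 appears in no bag.

A tree decomposition must satisfy three properties: every vertex lies in some bag; for every edge, both endpoints lie together in some bag; and for every vertex, the bags containing it form a connected subtree. Here vertex 3 appears in no bag, so the decomposition is invalid.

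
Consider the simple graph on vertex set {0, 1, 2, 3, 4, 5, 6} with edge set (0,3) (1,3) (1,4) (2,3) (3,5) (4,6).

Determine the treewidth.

1

A width-1 tree decomposition is:
Bags: B1 = {0, 3}  B2 = {2, 3}  B3 = {3, 5}  B4 = {1, 3}  B5 = {1, 4}  B6 = {4, 6}
Tree: B1–B2, B2–B3, B2–B4, B4–B5, B5–B6
Each bag holds 2 vertices, so the decomposition has width 1, which upper-bounds the treewidth. G has an edge, so its treewidth is at least 1. Therefore the treewidth is 1.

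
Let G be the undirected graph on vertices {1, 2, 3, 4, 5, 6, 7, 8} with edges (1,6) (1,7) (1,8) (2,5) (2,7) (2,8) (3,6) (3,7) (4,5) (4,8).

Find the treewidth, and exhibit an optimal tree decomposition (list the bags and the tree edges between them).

Treewidth 2.
Bags: B1 = {4, 5, 8}  B2 = {2, 5, 8}  B3 = {1, 2, 8}  B4 = {1, 2, 7}  B5 = {1, 6, 7}  B6 = {3, 6, 7}
Tree: B1–B2, B2–B3, B3–B4, B4–B5, B5–B6

Every bag has size at most 3, so the width is 3 − 1 = 2 and tw(G) ≤ 2. The edges 4–5–2–8–4 form a cycle, so G is not a tree and its treewidth is at least 2. Combining the bounds, tw(G) = 2.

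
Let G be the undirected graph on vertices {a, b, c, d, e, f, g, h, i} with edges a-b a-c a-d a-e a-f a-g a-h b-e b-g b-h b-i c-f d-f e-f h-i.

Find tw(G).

A width-2 tree decomposition is:
Bags: B1 = {b, h, i}  B2 = {a, b, h}  B3 = {a, b, e}  B4 = {a, e, f}  B5 = {a, c, f}  B6 = {a, d, f}  B7 = {a, b, g}
Tree: B1–B2, B2–B3, B3–B4, B4–B5, B4–B6, B3–B7
Every bag has size at most 3, so the width is 3 − 1 = 2 and tw(G) ≤ 2. Conversely, {a, b, g} is a clique of size 3, and the vertices of any clique must share a bag in every tree decomposition; so some bag has ≥ 3 vertices and tw(G) ≥ 2. Therefore the treewidth is 2.

2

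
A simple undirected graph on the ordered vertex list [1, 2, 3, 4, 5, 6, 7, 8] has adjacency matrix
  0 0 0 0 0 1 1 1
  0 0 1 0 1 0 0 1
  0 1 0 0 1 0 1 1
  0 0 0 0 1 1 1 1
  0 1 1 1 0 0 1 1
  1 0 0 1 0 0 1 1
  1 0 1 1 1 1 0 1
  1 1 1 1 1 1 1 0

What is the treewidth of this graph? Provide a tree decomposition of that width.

The largest bag has 4 vertices, giving width 3; this decomposition certifies tw(G) ≤ 3. On the other hand G contains the 4-clique {2, 3, 5, 8}. A clique must lie in a single bag of any decomposition, so no decomposition can have width below 3. The upper and lower bounds meet at 3, so that is the treewidth.

Treewidth 3.
One optimal decomposition is:
Bags: B1 = {3, 5, 7, 8}  B2 = {4, 5, 7, 8}  B3 = {2, 3, 5, 8}  B4 = {4, 6, 7, 8}  B5 = {1, 6, 7, 8}
Tree: B1–B2, B1–B3, B2–B4, B4–B5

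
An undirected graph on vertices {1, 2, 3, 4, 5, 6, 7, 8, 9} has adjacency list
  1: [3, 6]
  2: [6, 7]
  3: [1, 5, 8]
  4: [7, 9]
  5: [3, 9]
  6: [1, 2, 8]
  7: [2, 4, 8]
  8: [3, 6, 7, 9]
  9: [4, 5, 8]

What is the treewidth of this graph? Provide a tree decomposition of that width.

Every bag has size at most 4, so the width is 4 − 1 = 3 and tw(G) ≤ 3. For the lower bound: the 4 vertex sets {2,4,7}, {6}, {8}, {1,3,5,9} are disjoint, each induces a connected subgraph, and every pair is joined by at least one edge of G. Contracting each set to a single vertex therefore yields K_{4} as a minor, and since treewidth is minor-monotone, tw(G) ≥ tw(K_{4}) = 3. The upper and lower bounds meet at 3, so that is the treewidth.

Treewidth 3.
One optimal decomposition is:
Bags: B1 = {2, 4, 6, 7}  B2 = {4, 6, 7, 8}  B3 = {4, 6, 8, 9}  B4 = {1, 6, 8, 9}  B5 = {1, 3, 8, 9}  B6 = {1, 3, 5, 9}
Tree: B1–B2, B2–B3, B3–B4, B4–B5, B5–B6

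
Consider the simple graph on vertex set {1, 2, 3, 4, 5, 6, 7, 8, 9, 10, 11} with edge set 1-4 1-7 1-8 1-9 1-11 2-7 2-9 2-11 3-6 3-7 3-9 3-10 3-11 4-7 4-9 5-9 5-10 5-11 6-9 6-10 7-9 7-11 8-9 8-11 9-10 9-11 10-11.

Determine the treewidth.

3

A width-3 tree decomposition is:
Bags: B1 = {3, 7, 9, 11}  B2 = {1, 7, 9, 11}  B3 = {1, 8, 9, 11}  B4 = {3, 9, 10, 11}  B5 = {2, 7, 9, 11}  B6 = {5, 9, 10, 11}  B7 = {3, 6, 9, 10}  B8 = {1, 4, 7, 9}
Tree: B1–B2, B2–B3, B1–B4, B2–B5, B4–B6, B4–B7, B2–B8
Every bag has size at most 4, so the width is 4 − 1 = 3 and tw(G) ≤ 3. Conversely, {1, 8, 9, 11} is a clique of size 4, and the vertices of any clique must share a bag in every tree decomposition; so some bag has ≥ 4 vertices and tw(G) ≥ 3. Hence tw(G) = 3 exactly.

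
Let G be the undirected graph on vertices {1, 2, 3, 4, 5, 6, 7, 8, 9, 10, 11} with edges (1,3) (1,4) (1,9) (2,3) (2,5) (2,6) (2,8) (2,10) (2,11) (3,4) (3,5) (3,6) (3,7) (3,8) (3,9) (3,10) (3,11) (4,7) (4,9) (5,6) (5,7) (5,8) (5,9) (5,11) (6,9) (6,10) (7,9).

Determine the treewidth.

A width-3 tree decomposition is:
Bags: B1 = {3, 5, 6, 9}  B2 = {2, 3, 5, 6}  B3 = {3, 5, 7, 9}  B4 = {2, 3, 5, 11}  B5 = {2, 3, 6, 10}  B6 = {3, 4, 7, 9}  B7 = {2, 3, 5, 8}  B8 = {1, 3, 4, 9}
Tree: B1–B2, B1–B3, B2–B4, B2–B5, B3–B6, B2–B7, B6–B8
Each bag holds 4 vertices, so the decomposition has width 3, which upper-bounds the treewidth. For the lower bound, the 4 vertices {1, 3, 4, 9} are pairwise adjacent, and any tree decomposition puts a clique entirely inside one bag — forcing width ≥ 3. The upper and lower bounds meet at 3, so that is the treewidth.

3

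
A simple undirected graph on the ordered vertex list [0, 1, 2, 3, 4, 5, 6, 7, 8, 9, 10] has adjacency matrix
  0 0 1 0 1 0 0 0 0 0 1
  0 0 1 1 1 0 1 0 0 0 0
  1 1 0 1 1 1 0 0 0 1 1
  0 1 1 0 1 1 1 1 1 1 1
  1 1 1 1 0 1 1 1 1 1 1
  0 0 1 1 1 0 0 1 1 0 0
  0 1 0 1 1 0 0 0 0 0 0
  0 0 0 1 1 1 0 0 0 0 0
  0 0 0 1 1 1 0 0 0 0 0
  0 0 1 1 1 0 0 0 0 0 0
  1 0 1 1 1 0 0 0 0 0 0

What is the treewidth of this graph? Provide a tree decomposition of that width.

Treewidth 3.
One such decomposition:
Bags: B1 = {2, 3, 4, 5}  B2 = {1, 2, 3, 4}  B3 = {2, 3, 4, 10}  B4 = {3, 4, 5, 8}  B5 = {1, 3, 4, 6}  B6 = {0, 2, 4, 10}  B7 = {3, 4, 5, 7}  B8 = {2, 3, 4, 9}
Tree: B1–B2, B1–B3, B1–B4, B2–B5, B3–B6, B1–B7, B1–B8

Every bag has size at most 4, so the width is 4 − 1 = 3 and tw(G) ≤ 3. Conversely, {0, 2, 4, 10} is a clique of size 4, and the vertices of any clique must share a bag in every tree decomposition; so some bag has ≥ 4 vertices and tw(G) ≥ 3. Therefore the treewidth is 3.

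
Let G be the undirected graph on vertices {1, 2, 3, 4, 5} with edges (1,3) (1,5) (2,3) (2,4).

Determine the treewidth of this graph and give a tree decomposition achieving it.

Treewidth 1.
One such decomposition:
Bags: B1 = {2, 4}  B2 = {2, 3}  B3 = {1, 3}  B4 = {1, 5}
Tree: B1–B2, B2–B3, B3–B4

Every bag has size at most 2, so the width is 2 − 1 = 1 and tw(G) ≤ 1. Since G has at least one edge (e.g. 4–2), it is not an edgeless graph, so tw(G) ≥ 1. Hence tw(G) = 1 exactly.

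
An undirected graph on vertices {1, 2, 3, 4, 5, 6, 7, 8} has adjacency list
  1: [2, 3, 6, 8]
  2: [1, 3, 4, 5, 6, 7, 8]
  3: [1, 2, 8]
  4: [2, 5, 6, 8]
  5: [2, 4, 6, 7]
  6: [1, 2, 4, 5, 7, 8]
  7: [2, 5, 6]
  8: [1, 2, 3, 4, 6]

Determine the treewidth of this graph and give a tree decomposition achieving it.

Treewidth 3.
Bags: B1 = {2, 4, 5, 6}  B2 = {2, 4, 6, 8}  B3 = {1, 2, 6, 8}  B4 = {2, 5, 6, 7}  B5 = {1, 2, 3, 8}
Tree: B1–B2, B2–B3, B1–B4, B3–B5

Every bag has size at most 4, so the width is 4 − 1 = 3 and tw(G) ≤ 3. Conversely, {1, 2, 3, 8} is a clique of size 4, and the vertices of any clique must share a bag in every tree decomposition; so some bag has ≥ 4 vertices and tw(G) ≥ 3. Therefore the treewidth is 3.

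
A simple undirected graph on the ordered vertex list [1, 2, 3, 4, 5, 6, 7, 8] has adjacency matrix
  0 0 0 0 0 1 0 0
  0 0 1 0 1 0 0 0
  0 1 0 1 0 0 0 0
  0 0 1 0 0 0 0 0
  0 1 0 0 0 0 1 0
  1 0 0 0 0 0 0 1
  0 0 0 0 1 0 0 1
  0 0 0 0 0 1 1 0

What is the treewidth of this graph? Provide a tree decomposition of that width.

Treewidth 1.
One such decomposition:
Bags: B1 = {3, 4}  B2 = {2, 3}  B3 = {2, 5}  B4 = {5, 7}  B5 = {7, 8}  B6 = {6, 8}  B7 = {1, 6}
Tree: B1–B2, B2–B3, B3–B4, B4–B5, B5–B6, B6–B7

The largest bag has 2 vertices, giving width 1; this decomposition certifies tw(G) ≤ 1. Any graph with an edge has treewidth ≥ 1, and G has the edge 4–3. Hence tw(G) = 1 exactly.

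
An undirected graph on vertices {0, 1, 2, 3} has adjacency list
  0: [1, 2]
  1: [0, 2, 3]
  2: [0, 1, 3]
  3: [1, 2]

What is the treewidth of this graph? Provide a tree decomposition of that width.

Each bag holds 3 vertices, so the decomposition has width 2, which upper-bounds the treewidth. For the lower bound, the 3 vertices {0, 1, 2} are pairwise adjacent, and any tree decomposition puts a clique entirely inside one bag — forcing width ≥ 2. Hence tw(G) = 2 exactly.

Treewidth 2.
One optimal decomposition is:
Bags: B1 = {1, 2, 3}  B2 = {0, 1, 2}
Tree: B1–B2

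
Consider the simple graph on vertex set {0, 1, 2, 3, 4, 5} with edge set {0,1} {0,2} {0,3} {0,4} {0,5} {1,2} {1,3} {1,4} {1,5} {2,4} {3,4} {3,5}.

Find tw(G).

A width-3 tree decomposition is:
Bags: B1 = {0, 1, 3, 4}  B2 = {0, 1, 2, 4}  B3 = {0, 1, 3, 5}
Tree: B1–B2, B1–B3
Each bag holds 4 vertices, so the decomposition has width 3, which upper-bounds the treewidth. For the lower bound, the 4 vertices {0, 1, 2, 4} are pairwise adjacent, and any tree decomposition puts a clique entirely inside one bag — forcing width ≥ 3. Hence tw(G) = 3 exactly.

3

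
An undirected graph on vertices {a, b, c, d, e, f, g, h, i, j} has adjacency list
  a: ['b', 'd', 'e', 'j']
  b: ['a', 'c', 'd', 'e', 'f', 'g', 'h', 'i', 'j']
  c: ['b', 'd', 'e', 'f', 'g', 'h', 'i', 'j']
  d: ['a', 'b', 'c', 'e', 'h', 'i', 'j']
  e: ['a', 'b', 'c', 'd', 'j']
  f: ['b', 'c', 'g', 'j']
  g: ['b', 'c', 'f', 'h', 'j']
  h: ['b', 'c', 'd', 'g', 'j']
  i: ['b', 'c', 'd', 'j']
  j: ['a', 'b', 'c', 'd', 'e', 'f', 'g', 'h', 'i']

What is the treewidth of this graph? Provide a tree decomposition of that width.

The largest bag has 5 vertices, giving width 4; this decomposition certifies tw(G) ≤ 4. Conversely, {b, c, d, e, j} is a clique of size 5, and the vertices of any clique must share a bag in every tree decomposition; so some bag has ≥ 5 vertices and tw(G) ≥ 4. Therefore the treewidth is 4.

Treewidth 4.
One such decomposition:
Bags: B1 = {b, c, d, h, j}  B2 = {b, c, g, h, j}  B3 = {b, c, f, g, j}  B4 = {b, c, d, e, j}  B5 = {a, b, d, e, j}  B6 = {b, c, d, i, j}
Tree: B1–B2, B2–B3, B1–B4, B4–B5, B1–B6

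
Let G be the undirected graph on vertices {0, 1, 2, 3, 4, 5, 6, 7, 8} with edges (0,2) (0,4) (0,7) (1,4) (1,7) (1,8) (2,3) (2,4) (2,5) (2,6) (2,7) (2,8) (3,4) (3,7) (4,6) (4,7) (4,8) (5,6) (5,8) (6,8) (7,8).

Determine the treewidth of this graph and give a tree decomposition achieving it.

Each bag holds 4 vertices, so the decomposition has width 3, which upper-bounds the treewidth. On the other hand G contains the 4-clique {1, 4, 7, 8}. A clique must lie in a single bag of any decomposition, so no decomposition can have width below 3. Hence tw(G) = 3 exactly.

Treewidth 3.
One such decomposition:
Bags: B1 = {2, 4, 6, 8}  B2 = {2, 5, 6, 8}  B3 = {2, 4, 7, 8}  B4 = {0, 2, 4, 7}  B5 = {2, 3, 4, 7}  B6 = {1, 4, 7, 8}
Tree: B1–B2, B1–B3, B3–B4, B3–B5, B3–B6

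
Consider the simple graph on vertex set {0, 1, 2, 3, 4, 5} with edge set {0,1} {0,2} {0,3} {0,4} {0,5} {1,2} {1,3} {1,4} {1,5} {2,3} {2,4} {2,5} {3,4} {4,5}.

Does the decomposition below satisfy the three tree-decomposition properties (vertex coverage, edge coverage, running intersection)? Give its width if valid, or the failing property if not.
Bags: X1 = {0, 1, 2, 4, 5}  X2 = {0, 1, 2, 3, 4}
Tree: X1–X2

Every vertex of G appears in some bag (union = {0, 1, 2, 3, 4, 5}); every edge is covered by a bag; and for each vertex v the set of bags containing v is connected in the bag tree. The decomposition is therefore valid. The largest bag has 5 vertices, so the width is 4.

Yes; width 4.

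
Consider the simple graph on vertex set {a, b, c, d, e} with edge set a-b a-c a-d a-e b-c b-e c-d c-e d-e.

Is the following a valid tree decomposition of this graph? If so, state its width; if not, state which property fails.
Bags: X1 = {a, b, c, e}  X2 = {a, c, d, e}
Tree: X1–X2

Every vertex of G appears in some bag (union = {a, b, c, d, e}); every edge is covered by a bag; and for each vertex v the set of bags containing v is connected in the bag tree. The decomposition is therefore valid. The largest bag has 4 vertices, so the width is 3.

Yes; width 3.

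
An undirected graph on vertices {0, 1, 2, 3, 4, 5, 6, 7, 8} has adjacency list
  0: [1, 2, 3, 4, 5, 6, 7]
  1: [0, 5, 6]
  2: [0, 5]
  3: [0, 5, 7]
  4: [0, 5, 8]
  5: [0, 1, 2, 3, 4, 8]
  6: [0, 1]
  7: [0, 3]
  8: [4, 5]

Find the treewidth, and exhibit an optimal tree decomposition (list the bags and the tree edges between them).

Every bag has size at most 3, so the width is 3 − 1 = 2 and tw(G) ≤ 2. Conversely, {0, 1, 5} is a clique of size 3, and the vertices of any clique must share a bag in every tree decomposition; so some bag has ≥ 3 vertices and tw(G) ≥ 2. Combining the bounds, tw(G) = 2.

Treewidth 2.
Bags: B1 = {0, 1, 5}  B2 = {0, 3, 5}  B3 = {0, 4, 5}  B4 = {0, 2, 5}  B5 = {0, 1, 6}  B6 = {0, 3, 7}  B7 = {4, 5, 8}
Tree: B1–B2, B2–B3, B1–B4, B1–B5, B2–B6, B3–B7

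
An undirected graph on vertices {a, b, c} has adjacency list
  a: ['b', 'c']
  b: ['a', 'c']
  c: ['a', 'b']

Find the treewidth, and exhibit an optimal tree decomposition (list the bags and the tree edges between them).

Treewidth 2.
One optimal decomposition is:
Bags: B1 = {a, b, c}
Tree: (single bag)

With just one bag of size 3, the width is 3 − 1 = 2, so tw(G) ≤ 2. On the other hand G contains the 3-clique {a, b, c}. A clique must lie in a single bag of any decomposition, so no decomposition can have width below 2. Therefore the treewidth is 2.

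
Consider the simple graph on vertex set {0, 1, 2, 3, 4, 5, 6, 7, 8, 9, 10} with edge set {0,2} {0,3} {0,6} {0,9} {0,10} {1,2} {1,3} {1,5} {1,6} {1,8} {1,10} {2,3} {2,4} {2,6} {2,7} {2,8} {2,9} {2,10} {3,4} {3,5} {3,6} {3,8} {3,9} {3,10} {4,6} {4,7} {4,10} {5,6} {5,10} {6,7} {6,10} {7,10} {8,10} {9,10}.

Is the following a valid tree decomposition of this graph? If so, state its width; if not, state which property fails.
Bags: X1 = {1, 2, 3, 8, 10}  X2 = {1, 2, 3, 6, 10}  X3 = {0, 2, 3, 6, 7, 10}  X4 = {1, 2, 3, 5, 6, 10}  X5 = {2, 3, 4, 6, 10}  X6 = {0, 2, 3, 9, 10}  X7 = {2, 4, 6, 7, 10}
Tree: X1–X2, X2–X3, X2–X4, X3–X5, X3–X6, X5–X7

A tree decomposition must satisfy three properties: every vertex lies in some bag; for every edge, both endpoints lie together in some bag; and for every vertex, the bags containing it form a connected subtree. Here bags containing vertex 7 are not connected in the tree, so the decomposition is invalid.

No — bags containing vertex 7 are not connected in the tree.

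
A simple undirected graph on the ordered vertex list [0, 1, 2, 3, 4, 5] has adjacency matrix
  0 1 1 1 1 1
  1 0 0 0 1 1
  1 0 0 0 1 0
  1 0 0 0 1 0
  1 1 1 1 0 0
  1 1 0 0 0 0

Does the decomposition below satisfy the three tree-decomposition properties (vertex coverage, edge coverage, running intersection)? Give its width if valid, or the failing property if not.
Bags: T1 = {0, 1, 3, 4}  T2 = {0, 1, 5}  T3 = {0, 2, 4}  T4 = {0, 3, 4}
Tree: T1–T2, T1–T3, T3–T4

No — bags containing vertex 3 are not connected in the tree.

A tree decomposition must satisfy three properties: every vertex lies in some bag; for every edge, both endpoints lie together in some bag; and for every vertex, the bags containing it form a connected subtree. Here bags containing vertex 3 are not connected in the tree, so the decomposition is invalid.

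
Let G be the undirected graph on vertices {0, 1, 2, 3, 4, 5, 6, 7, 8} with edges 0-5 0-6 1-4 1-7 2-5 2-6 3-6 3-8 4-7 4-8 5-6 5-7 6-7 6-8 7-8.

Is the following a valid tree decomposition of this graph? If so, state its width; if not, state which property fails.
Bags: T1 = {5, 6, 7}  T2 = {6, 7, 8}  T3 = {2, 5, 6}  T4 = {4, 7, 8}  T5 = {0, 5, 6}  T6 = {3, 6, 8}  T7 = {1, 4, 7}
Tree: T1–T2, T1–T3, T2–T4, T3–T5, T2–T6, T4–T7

Vertex coverage: the bags together contain {0, 1, 2, 3, 4, 5, 6, 7, 8}, the full vertex set. Edge coverage: each edge of G has both endpoints in at least one bag. Running intersection: for every vertex, the bags containing it form a connected subtree. All three properties hold, so this is a valid tree decomposition of width max|bag| − 1 = 2, and hence tw(G) ≤ 2.

Yes; width 2.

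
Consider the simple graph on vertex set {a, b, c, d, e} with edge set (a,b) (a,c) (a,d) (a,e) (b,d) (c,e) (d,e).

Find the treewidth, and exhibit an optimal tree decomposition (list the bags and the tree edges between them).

Each bag holds 3 vertices, so the decomposition has width 2, which upper-bounds the treewidth. Conversely, {a, d, e} is a clique of size 3, and the vertices of any clique must share a bag in every tree decomposition; so some bag has ≥ 3 vertices and tw(G) ≥ 2. Hence tw(G) = 2 exactly.

Treewidth 2.
One optimal decomposition is:
Bags: B1 = {a, b, d}  B2 = {a, d, e}  B3 = {a, c, e}
Tree: B1–B2, B2–B3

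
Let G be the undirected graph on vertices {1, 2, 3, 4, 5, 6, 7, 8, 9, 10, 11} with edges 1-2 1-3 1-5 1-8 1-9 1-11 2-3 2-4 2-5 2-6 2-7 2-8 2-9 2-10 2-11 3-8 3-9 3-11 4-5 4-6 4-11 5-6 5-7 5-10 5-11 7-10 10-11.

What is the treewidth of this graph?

3

A width-3 tree decomposition is:
Bags: B1 = {2, 4, 5, 11}  B2 = {2, 5, 10, 11}  B3 = {1, 2, 5, 11}  B4 = {1, 2, 3, 11}  B5 = {2, 5, 7, 10}  B6 = {1, 2, 3, 9}  B7 = {1, 2, 3, 8}  B8 = {2, 4, 5, 6}
Tree: B1–B2, B2–B3, B3–B4, B2–B5, B4–B6, B6–B7, B1–B8
Every bag has size at most 4, so the width is 4 − 1 = 3 and tw(G) ≤ 3. Conversely, {1, 2, 3, 8} is a clique of size 4, and the vertices of any clique must share a bag in every tree decomposition; so some bag has ≥ 4 vertices and tw(G) ≥ 3. The upper and lower bounds meet at 3, so that is the treewidth.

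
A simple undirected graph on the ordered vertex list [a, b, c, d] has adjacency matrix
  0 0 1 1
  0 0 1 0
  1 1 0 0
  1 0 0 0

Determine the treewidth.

A width-1 tree decomposition is:
Bags: B1 = {a, c}  B2 = {a, d}  B3 = {b, c}
Tree: B1–B2, B1–B3
The largest bag has 2 vertices, giving width 1; this decomposition certifies tw(G) ≤ 1. G has an edge, so its treewidth is at least 1. The upper and lower bounds meet at 1, so that is the treewidth.

1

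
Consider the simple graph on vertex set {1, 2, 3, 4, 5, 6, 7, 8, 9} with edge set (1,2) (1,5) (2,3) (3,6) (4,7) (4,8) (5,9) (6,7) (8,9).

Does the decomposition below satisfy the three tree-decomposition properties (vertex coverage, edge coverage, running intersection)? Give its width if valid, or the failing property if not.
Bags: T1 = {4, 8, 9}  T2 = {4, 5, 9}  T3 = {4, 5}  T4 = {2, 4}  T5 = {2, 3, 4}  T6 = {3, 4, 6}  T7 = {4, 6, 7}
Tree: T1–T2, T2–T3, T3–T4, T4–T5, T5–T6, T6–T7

A tree decomposition must satisfy three properties: every vertex lies in some bag; for every edge, both endpoints lie together in some bag; and for every vertex, the bags containing it form a connected subtree. Here vertex 1 appears in no bag, so the decomposition is invalid.

No — vertex 1 appears in no bag.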